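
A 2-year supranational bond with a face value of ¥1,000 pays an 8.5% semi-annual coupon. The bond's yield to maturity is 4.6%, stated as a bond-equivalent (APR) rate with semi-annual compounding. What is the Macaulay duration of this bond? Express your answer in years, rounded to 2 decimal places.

1.89 years

Periodic yield y = 0.023. Discount each cash flow and weight by its period:
  t   CF        PV=CF/(1+0.023)^t    t·PV
  1        42.50        41.5445        41.5445
  2        42.50        40.6104        81.2209
  3        42.50        39.6974       119.0922
  4     1,042.50       951.8610     3,807.4440
  Σ                  1,073.7133     4,049.3015
Price P = Σ PV = 1,073.7133.
Macaulay duration = Σ(t·PV) / P = 4,049.3015 / 1,073.7133 = 3.77131 half-year periods.
In years: 3.77131 / 2 = 1.88565 years.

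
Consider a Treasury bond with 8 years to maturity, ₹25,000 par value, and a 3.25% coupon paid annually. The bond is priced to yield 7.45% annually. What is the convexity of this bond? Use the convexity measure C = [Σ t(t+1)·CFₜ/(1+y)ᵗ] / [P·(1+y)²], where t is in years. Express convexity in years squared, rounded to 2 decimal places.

With y = 0.0745:
  t   CF        PV=CF/(1+0.0745)^t    t·PV        t(t+1)·PV
  1       812.50       756.1657       756.1657       1,512.3313
  2       812.50       703.7372     1,407.4745       4,222.4234
  3       812.50       654.9439     1,964.8317       7,859.3270
  4       812.50       609.5337     2,438.1346      12,190.6731
  5       812.50       567.2719     2,836.3595      17,018.1570
  6       812.50       527.9403     3,167.6421      22,173.4944
  7       812.50       491.3358     3,439.3508      27,514.8062
  8    25,812.50    14,527.0928   116,216.7423   1,045,950.6805
  Σ                 18,838.0213   132,226.7011   1,138,441.8929
P = 18,838.0213.
Convexity = Σ t(t+1)·PV / [P·(1+y)²] = 1,138,441.8929 / (18,838.0213 × 1.154550) = 52.34350.

52.34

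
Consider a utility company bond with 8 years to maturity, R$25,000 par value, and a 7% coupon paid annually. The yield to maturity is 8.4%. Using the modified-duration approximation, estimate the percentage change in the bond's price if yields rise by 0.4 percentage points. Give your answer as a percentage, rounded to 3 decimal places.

-2.329%

Periodic yield y = 0.084. Modified duration first:
  t   CF        PV=CF/(1+0.084)^t    t·PV
  1     1,750.00     1,614.3911     1,614.3911
  2     1,750.00     1,489.2907     2,978.5814
  3     1,750.00     1,373.8844     4,121.6533
  4     1,750.00     1,267.4211     5,069.6842
  5     1,750.00     1,169.2076     5,846.0381
  6     1,750.00     1,078.6048     6,471.6289
  7     1,750.00       995.0229     6,965.1603
  8    26,750.00    14,031.0292   112,248.2337
  Σ                 23,018.8519   145,315.3711
P = 23,018.8519; D_Mac = 6.31289 yrs; D_mod = 6.31289/(1+0.084) = 5.82369 yrs.
ΔP/P ≈ -D_mod · Δy = -5.82369 × (+0.004) = -0.023295 = -2.3295%.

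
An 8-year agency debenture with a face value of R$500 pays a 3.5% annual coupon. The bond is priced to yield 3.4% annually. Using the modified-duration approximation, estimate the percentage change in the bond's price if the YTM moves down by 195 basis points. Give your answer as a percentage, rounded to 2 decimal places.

Periodic yield y = 0.034. Modified duration first:
  t   CF        PV=CF/(1+0.034)^t    t·PV
  1        17.50        16.9246        16.9246
  2        17.50        16.3681        32.7361
  3        17.50        15.8298        47.4895
  4        17.50        15.3093        61.2373
  5        17.50        14.8059        74.0296
  6        17.50        14.3191        85.9144
  7        17.50        13.8482        96.9376
  8       517.50       396.0464     3,168.3710
  Σ                    503.4514     3,583.6401
P = 503.4514; D_Mac = 7.11815 yrs; D_mod = 7.11815/(1+0.034) = 6.88409 yrs.
ΔP/P ≈ -D_mod · Δy = -6.88409 × (-0.0195) = +0.134240 = +13.4240%.

+13.42%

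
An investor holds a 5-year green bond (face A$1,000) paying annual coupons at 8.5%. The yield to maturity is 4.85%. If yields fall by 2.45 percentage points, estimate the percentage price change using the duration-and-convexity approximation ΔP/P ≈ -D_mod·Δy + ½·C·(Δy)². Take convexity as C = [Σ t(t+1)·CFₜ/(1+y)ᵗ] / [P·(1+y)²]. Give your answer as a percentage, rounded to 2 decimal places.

+10.80%

With y = 0.0485:
  t   CF        PV=CF/(1+0.0485)^t    t·PV        t(t+1)·PV
  1        85.00        81.0682        81.0682         162.1364
  2        85.00        77.3183       154.6365         463.9095
  3        85.00        73.7418       221.2253         884.9014
  4        85.00        70.3307       281.3230       1,406.6148
  5     1,085.00       856.2243     4,281.1216      25,686.7299
  Σ                  1,158.6833     5,019.3747      28,604.2920
P = 1,158.6833; D_Mac = 4.33196 yrs; D_mod = 4.13158 yrs; C = 22.45585.
Duration effect: -4.13158 × (-0.0245) = +0.101224
Convexity effect: 0.5 × 22.45585 × (-0.0245)² = +0.0067396
ΔP/P ≈ +0.101224 + 0.0067396 = +0.107963 = +10.7963%.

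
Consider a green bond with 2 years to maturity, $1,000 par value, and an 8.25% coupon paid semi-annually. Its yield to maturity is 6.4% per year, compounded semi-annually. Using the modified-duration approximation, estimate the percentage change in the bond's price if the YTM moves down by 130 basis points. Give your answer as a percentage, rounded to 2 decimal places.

Periodic yield y = 0.032. Modified duration first:
  t   CF        PV=CF/(1+0.032)^t    t·PV
  1        41.25        39.9709        39.9709
  2        41.25        38.7315        77.4630
  3        41.25        37.5305       112.5916
  4     1,041.25       917.9864     3,671.9454
  Σ                  1,034.2193     3,901.9710
P = 1,034.2193; D_Mac = 3.77287 half-year periods = 1.88643 yrs; D_mod = 1.88643/(1+0.032) = 1.82794 yrs.
ΔP/P ≈ -D_mod · Δy = -1.82794 × (-0.013) = +0.023763 = +2.3763%.

+2.38%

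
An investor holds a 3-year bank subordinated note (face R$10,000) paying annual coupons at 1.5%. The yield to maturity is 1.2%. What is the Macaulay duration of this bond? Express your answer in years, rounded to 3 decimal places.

Periodic yield y = 0.012. Discount each cash flow and weight by its year:
  t   CF        PV=CF/(1+0.012)^t    t·PV
  1       150.00       148.2213       148.2213
  2       150.00       146.4638       292.9276
  3    10,150.00     9,793.1973    29,379.5919
  Σ                 10,087.8824    29,820.7408
Price P = Σ PV = 10,087.8824.
Macaulay duration = Σ(t·PV) / P = 29,820.7408 / 10,087.8824 = 2.95610 years.

2.956 years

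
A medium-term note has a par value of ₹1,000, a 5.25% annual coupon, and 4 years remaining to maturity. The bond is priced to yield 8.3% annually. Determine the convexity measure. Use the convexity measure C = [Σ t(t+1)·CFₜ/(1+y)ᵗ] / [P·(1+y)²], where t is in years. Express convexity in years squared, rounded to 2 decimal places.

15.32

With y = 0.083:
  t   CF        PV=CF/(1+0.083)^t    t·PV        t(t+1)·PV
  1        52.50        48.4765        48.4765          96.9529
  2        52.50        44.7613        89.5225         268.5676
  3        52.50        41.3308       123.9924         495.9697
  4     1,052.50       765.0825     3,060.3301      15,301.6503
  Σ                    899.6511     3,322.3215      16,163.1406
P = 899.6511.
Convexity = Σ t(t+1)·PV / [P·(1+y)²] = 16,163.1406 / (899.6511 × 1.172889) = 15.31774.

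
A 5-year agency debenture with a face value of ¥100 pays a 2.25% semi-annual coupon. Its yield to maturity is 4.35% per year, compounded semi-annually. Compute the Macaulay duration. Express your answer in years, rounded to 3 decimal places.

Periodic yield y = 0.02175. Discount each cash flow and weight by its period:
  t   CF        PV=CF/(1+0.02175)^t    t·PV
  1        1.125         1.1011         1.1011
  2        1.125         1.0776         2.1552
  3        1.125         1.0547         3.1640
  4        1.125         1.0322         4.1289
  5        1.125         1.0103         5.0513
  6        1.125         0.9887         5.9325
  7        1.125         0.9677         6.7739
  8        1.125         0.9471         7.5768
  9        1.125         0.9269         8.3424
  10     101.125        81.5478       815.4777
  Σ                     90.6541       859.7037
Price P = Σ PV = 90.6541.
Macaulay duration = Σ(t·PV) / P = 859.7037 / 90.6541 = 9.48334 half-year periods.
In years: 9.48334 / 2 = 4.74167 years.

4.742 years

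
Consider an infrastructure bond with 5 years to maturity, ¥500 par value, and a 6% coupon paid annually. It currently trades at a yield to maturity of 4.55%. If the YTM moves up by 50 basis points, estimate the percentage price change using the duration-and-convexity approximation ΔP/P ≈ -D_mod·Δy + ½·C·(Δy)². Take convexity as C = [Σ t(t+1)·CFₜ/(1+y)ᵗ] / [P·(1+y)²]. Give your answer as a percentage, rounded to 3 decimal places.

-2.115%

With y = 0.0455:
  t   CF        PV=CF/(1+0.0455)^t    t·PV        t(t+1)·PV
  1        30.00        28.6944        28.6944          57.3888
  2        30.00        27.4456        54.8913         164.6738
  3        30.00        26.2512        78.7536         315.0144
  4        30.00        25.1088       100.4350         502.1750
  5       530.00       424.2831     2,121.4153      12,728.4915
  Σ                    531.7830     2,384.1895      13,767.7435
P = 531.7830; D_Mac = 4.48339 yrs; D_mod = 4.28827 yrs; C = 23.68537.
Duration effect: -4.28827 × (+0.005) = -0.021441
Convexity effect: 0.5 × 23.68537 × (0.005)² = +0.0002961
ΔP/P ≈ -0.021441 + 0.0002961 = -0.021145 = -2.1145%.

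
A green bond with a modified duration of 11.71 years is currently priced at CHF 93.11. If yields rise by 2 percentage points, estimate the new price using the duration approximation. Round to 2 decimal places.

Duration approximation: ΔP/P ≈ -D_mod · Δy = -11.71 × (+0.02) = -0.234200.
New price ≈ 93.11 × (1 - 0.234200) = 71.303638.

CHF 71.30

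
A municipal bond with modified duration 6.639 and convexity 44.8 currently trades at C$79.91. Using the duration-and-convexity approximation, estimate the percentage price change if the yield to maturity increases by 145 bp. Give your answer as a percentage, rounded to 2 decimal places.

Duration effect: -D_mod·Δy = -6.639 × (+0.0145) = -0.0962655
Convexity effect: ½·C·(Δy)² = 0.5 × 44.8 × (0.0145)² = +0.0047096
ΔP/P ≈ -0.0962655 + 0.0047096 = -0.0915559
= -9.15559%.

-9.16%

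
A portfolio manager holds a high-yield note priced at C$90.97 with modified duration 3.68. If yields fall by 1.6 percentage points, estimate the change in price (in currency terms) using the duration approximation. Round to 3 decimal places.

+C$5.356

Duration approximation: ΔP/P ≈ -D_mod · Δy = -3.68 × (-0.016) = +0.058880.
ΔP ≈ 90.97 × (+0.058880) = +5.3563136.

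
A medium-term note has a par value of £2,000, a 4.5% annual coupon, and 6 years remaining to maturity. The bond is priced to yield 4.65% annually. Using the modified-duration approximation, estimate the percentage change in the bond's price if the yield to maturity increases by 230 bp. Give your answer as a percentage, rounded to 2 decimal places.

Periodic yield y = 0.0465. Modified duration first:
  t   CF        PV=CF/(1+0.0465)^t    t·PV
  1        90.00        86.0010        86.0010
  2        90.00        82.1796       164.3592
  3        90.00        78.5280       235.5841
  4        90.00        75.0387       300.1550
  5        90.00        71.7045       358.5224
  6     2,090.00     1,591.1491     9,546.8949
  Σ                  1,984.6010    10,691.5166
P = 1,984.6010; D_Mac = 5.38724 yrs; D_mod = 5.38724/(1+0.0465) = 5.14786 yrs.
ΔP/P ≈ -D_mod · Δy = -5.14786 × (+0.023) = -0.118401 = -11.8401%.

-11.84%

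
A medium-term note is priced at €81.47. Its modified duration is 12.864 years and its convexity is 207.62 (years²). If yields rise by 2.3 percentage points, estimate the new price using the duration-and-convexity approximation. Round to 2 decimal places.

€61.84

Duration effect: -D_mod·Δy = -12.864 × (+0.023) = -0.295872
Convexity effect: ½·C·(Δy)² = 0.5 × 207.62 × (0.023)² = +0.05491549
ΔP/P ≈ -0.295872 + 0.05491549 = -0.24095651
New price ≈ 81.47 × (1 - 0.24095651) = 61.8392731303.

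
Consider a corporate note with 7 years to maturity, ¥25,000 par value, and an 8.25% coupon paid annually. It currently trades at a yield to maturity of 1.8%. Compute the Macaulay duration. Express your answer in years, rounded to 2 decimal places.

Periodic yield y = 0.018. Discount each cash flow and weight by its year:
  t   CF        PV=CF/(1+0.018)^t    t·PV
  1     2,062.50     2,026.0314     2,026.0314
  2     2,062.50     1,990.2077     3,980.4154
  3     2,062.50     1,955.0174     5,865.0521
  4     2,062.50     1,920.4493     7,681.7972
  5     2,062.50     1,886.4924     9,432.4622
  6     2,062.50     1,853.1360    11,118.8159
  7    27,062.50    23,885.4522   167,198.1654
  Σ                 35,516.7864   207,302.7396
Price P = Σ PV = 35,516.7864.
Macaulay duration = Σ(t·PV) / P = 207,302.7396 / 35,516.7864 = 5.83675 years.

5.84 years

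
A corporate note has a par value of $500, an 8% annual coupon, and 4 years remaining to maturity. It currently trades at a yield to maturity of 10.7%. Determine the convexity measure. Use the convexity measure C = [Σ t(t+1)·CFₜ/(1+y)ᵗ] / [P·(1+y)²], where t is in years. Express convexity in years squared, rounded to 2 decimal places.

With y = 0.107:
  t   CF        PV=CF/(1+0.107)^t    t·PV        t(t+1)·PV
  1        40.00        36.1337        36.1337          72.2674
  2        40.00        32.6411        65.2822         195.8466
  3        40.00        29.4861        88.4583         353.8330
  4       540.00       359.5864     1,438.3457       7,191.7283
  Σ                    457.8473     1,628.2198       7,813.6753
P = 457.8473.
Convexity = Σ t(t+1)·PV / [P·(1+y)²] = 7,813.6753 / (457.8473 × 1.225449) = 13.92642.

13.93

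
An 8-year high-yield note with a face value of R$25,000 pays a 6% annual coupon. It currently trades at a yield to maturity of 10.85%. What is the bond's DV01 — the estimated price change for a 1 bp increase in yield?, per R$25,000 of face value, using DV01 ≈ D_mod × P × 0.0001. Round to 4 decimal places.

R$10.6904

Periodic yield y = 0.1085.
  t   CF        PV=CF/(1+0.1085)^t    t·PV
  1     1,500.00     1,353.1800     1,353.1800
  2     1,500.00     1,220.7307     2,441.4614
  3     1,500.00     1,101.2456     3,303.7367
  4     1,500.00       993.4556     3,973.8225
  5     1,500.00       896.2162     4,481.0808
  6     1,500.00       808.4945     4,850.9671
  7     1,500.00       729.3591     5,105.5134
  8    26,500.00    11,624.1256    92,993.0049
  Σ                 18,726.8072   118,502.7666
P = 18,726.8072; D_Mac = 6.32797 yrs; D_mod = 5.70859 yrs.
DV01 ≈ 5.70859 × 18,726.8072 × 0.0001 = 10.690371.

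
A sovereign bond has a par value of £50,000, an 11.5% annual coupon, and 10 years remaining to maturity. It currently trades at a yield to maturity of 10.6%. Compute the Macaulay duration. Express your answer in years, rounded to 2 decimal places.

6.52 years

Periodic yield y = 0.106. Discount each cash flow and weight by its year:
  t   CF        PV=CF/(1+0.106)^t    t·PV
  1     5,750.00     5,198.9150     5,198.9150
  2     5,750.00     4,700.6465     9,401.2930
  3     5,750.00     4,250.1324    12,750.3973
  4     5,750.00     3,842.7961    15,371.1842
  5     5,750.00     3,474.4992    17,372.4958
  6     5,750.00     3,141.5001    18,849.0008
  7     5,750.00     2,840.4160    19,882.9123
  8     5,750.00     2,568.1881    20,545.5048
  9     5,750.00     2,322.0507    20,898.4565
  10   55,750.00    20,356.0544   203,560.5436
  Σ                 52,695.1985   343,830.7033
Price P = Σ PV = 52,695.1985.
Macaulay duration = Σ(t·PV) / P = 343,830.7033 / 52,695.1985 = 6.52490 years.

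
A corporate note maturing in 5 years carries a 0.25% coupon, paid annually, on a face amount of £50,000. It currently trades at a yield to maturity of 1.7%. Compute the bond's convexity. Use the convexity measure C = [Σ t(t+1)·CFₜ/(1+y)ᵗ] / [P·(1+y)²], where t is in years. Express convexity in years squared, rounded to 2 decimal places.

With y = 0.017:
  t   CF        PV=CF/(1+0.017)^t    t·PV        t(t+1)·PV
  1       125.00       122.9105       122.9105         245.8210
  2       125.00       120.8560       241.7119         725.1358
  3       125.00       118.8358       356.5073       1,426.0291
  4       125.00       116.8493       467.3973       2,336.9865
  5    50,125.00    46,073.3320   230,366.6598   1,382,199.9589
  Σ                 46,552.7835   231,555.1869   1,386,933.9314
P = 46,552.7835.
Convexity = Σ t(t+1)·PV / [P·(1+y)²] = 1,386,933.9314 / (46,552.7835 × 1.034289) = 28.80502.

28.81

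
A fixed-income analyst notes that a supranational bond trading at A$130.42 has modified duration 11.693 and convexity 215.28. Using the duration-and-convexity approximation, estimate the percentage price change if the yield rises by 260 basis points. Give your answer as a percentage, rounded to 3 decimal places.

Duration effect: -D_mod·Δy = -11.693 × (+0.026) = -0.304018
Convexity effect: ½·C·(Δy)² = 0.5 × 215.28 × (0.026)² = +0.07276464
ΔP/P ≈ -0.304018 + 0.07276464 = -0.23125336
= -23.125336%.

-23.125%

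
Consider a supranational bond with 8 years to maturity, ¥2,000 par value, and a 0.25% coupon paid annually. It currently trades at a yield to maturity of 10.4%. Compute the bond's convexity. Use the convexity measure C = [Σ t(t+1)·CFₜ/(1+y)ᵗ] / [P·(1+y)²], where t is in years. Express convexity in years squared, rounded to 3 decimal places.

57.986

With y = 0.104:
  t   CF        PV=CF/(1+0.104)^t    t·PV        t(t+1)·PV
  1         5.00         4.5290         4.5290           9.0580
  2         5.00         4.1023         8.2047          24.6141
  3         5.00         3.7159        11.1477          44.5907
  4         5.00         3.3658        13.4634          67.3168
  5         5.00         3.0488        15.2438          91.4631
  6         5.00         2.7616        16.5694         115.9858
  7         5.00         2.5014        17.5099         140.0795
  8     2,005.00       908.5771     7,268.6169      65,417.5517
  Σ                    932.6019     7,355.2847      65,910.6596
P = 932.6019.
Convexity = Σ t(t+1)·PV / [P·(1+y)²] = 65,910.6596 / (932.6019 × 1.218816) = 57.98574.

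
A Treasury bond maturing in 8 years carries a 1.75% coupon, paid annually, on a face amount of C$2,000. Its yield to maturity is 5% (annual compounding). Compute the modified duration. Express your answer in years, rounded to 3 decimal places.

Periodic yield y = 0.05. First find Macaulay duration:
  t   CF        PV=CF/(1+0.05)^t    t·PV
  1        35.00        33.3333        33.3333
  2        35.00        31.7460        63.4921
  3        35.00        30.2343        90.7029
  4        35.00        28.7946       115.1783
  5        35.00        27.4234       137.1171
  6        35.00        26.1175       156.7052
  7        35.00        24.8738       174.1169
  8     2,035.00     1,377.3681    11,018.9448
  Σ                  1,579.8912    11,789.5907
P = 1,579.8912; Macaulay duration = 11,789.5907 / 1,579.8912 = 7.46228 years.
Modified duration = D_Mac / (1 + y) = 7.46228 / 1.05 = 7.10693 years.

7.107 years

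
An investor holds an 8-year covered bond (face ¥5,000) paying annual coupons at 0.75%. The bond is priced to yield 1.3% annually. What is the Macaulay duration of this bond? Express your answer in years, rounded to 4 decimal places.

7.7892 years

Periodic yield y = 0.013. Discount each cash flow and weight by its year:
  t   CF        PV=CF/(1+0.013)^t    t·PV
  1        37.50        37.0188        37.0188
  2        37.50        36.5437        73.0874
  3        37.50        36.0747       108.2242
  4        37.50        35.6118       142.4471
  5        37.50        35.1548       175.7738
  6        37.50        34.7036       208.2216
  7        37.50        34.2582       239.8077
  8     5,037.50     4,542.9661    36,343.7288
  Σ                  4,792.3316    37,328.3093
Price P = Σ PV = 4,792.3316.
Macaulay duration = Σ(t·PV) / P = 37,328.3093 / 4,792.3316 = 7.78917 years.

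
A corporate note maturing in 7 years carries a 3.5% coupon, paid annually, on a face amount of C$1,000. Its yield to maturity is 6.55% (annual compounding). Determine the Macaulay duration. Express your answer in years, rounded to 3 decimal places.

6.252 years

Periodic yield y = 0.0655. Discount each cash flow and weight by its year:
  t   CF        PV=CF/(1+0.0655)^t    t·PV
  1        35.00        32.8484        32.8484
  2        35.00        30.8291        61.6582
  3        35.00        28.9339        86.8018
  4        35.00        27.1553       108.6211
  5        35.00        25.4859       127.4297
  6        35.00        23.9192       143.5154
  7     1,035.00       663.8442     4,646.9095
  Σ                    833.0162     5,207.7842
Price P = Σ PV = 833.0162.
Macaulay duration = Σ(t·PV) / P = 5,207.7842 / 833.0162 = 6.25172 years.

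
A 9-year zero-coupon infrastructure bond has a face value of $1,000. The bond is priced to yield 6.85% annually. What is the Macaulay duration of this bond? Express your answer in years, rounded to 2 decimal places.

9.00 years

A zero-coupon bond has a single cash flow at maturity, so its Macaulay duration equals its maturity: 9 years.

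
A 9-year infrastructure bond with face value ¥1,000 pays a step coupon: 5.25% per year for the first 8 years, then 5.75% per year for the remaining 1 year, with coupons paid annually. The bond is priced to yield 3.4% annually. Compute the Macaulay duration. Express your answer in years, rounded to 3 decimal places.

Periodic yield y = 0.034. Discount each cash flow and weight by its year:
  t   CF        PV=CF/(1+0.034)^t    t·PV
  1        52.50        50.7737        50.7737
  2        52.50        49.1042        98.2083
  3        52.50        47.4895       142.4685
  4        52.50        45.9280       183.7118
  5        52.50        44.4178       222.0888
  6        52.50        42.9572       257.7433
  7        52.50        41.5447       290.8128
  8        52.50        40.1786       321.4289
  9     1,057.50       782.7003     7,044.3031
  Σ                  1,145.0939     8,611.5393
Price P = Σ PV = 1,145.0939.
Macaulay duration = Σ(t·PV) / P = 8,611.5393 / 1,145.0939 = 7.52038 years.

7.520 years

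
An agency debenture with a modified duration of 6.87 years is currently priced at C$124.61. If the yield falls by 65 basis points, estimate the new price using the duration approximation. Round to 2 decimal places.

C$130.17

Duration approximation: ΔP/P ≈ -D_mod · Δy = -6.87 × (-0.0065) = +0.044655.
New price ≈ 124.61 × (1 + 0.044655) = 130.17445955.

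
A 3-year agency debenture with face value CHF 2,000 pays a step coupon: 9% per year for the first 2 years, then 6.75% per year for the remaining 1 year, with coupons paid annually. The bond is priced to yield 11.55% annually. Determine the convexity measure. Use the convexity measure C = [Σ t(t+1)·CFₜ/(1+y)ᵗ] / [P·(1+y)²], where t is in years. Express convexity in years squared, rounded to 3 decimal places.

With y = 0.1155:
  t   CF        PV=CF/(1+0.1155)^t    t·PV        t(t+1)·PV
  1       180.00       161.3626       161.3626         322.7252
  2       180.00       144.6550       289.3099         867.9298
  3     2,135.00     1,538.1162     4,614.3487      18,457.3948
  Σ                  1,844.1338     5,065.0213      19,648.0498
P = 1,844.1338.
Convexity = Σ t(t+1)·PV / [P·(1+y)²] = 19,648.0498 / (1,844.1338 × 1.244340) = 8.56225.

8.562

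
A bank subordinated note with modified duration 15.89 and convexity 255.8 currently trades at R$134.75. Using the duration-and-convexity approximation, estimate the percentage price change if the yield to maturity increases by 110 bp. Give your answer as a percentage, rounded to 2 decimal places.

-15.93%

Duration effect: -D_mod·Δy = -15.89 × (+0.011) = -0.174790
Convexity effect: ½·C·(Δy)² = 0.5 × 255.8 × (0.011)² = +0.0154759
ΔP/P ≈ -0.174790 + 0.0154759 = -0.1593141
= -15.93141%.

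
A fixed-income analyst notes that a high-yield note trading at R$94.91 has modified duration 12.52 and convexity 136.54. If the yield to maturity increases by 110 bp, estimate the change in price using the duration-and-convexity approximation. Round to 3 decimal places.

-R$12.287

Duration effect: -D_mod·Δy = -12.52 × (+0.011) = -0.137720
Convexity effect: ½·C·(Δy)² = 0.5 × 136.54 × (0.011)² = +0.00826067
ΔP/P ≈ -0.137720 + 0.00826067 = -0.12945933
ΔP ≈ 94.91 × (-0.12945933) = -12.2869850103.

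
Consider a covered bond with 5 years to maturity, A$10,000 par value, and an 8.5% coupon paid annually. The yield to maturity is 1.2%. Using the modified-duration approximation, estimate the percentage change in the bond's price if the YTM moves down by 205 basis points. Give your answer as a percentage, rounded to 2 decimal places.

+8.89%

Periodic yield y = 0.012. Modified duration first:
  t   CF        PV=CF/(1+0.012)^t    t·PV
  1       850.00       839.9209       839.9209
  2       850.00       829.9614     1,659.9228
  3       850.00       820.1200     2,460.3599
  4       850.00       810.3952     3,241.5809
  5    10,850.00    10,221.7952    51,108.9760
  Σ                 13,522.1928    59,310.7606
P = 13,522.1928; D_Mac = 4.38618 yrs; D_mod = 4.38618/(1+0.012) = 4.33417 yrs.
ΔP/P ≈ -D_mod · Δy = -4.33417 × (-0.0205) = +0.088850 = +8.8850%.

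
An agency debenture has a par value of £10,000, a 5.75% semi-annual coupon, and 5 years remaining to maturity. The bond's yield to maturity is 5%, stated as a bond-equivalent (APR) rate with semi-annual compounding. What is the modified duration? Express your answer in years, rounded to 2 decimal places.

Periodic yield y = 0.025. First find Macaulay duration:
  t   CF        PV=CF/(1+0.025)^t    t·PV
  1       287.50       280.4878       280.4878
  2       287.50       273.6466       547.2933
  3       287.50       266.9723       800.9170
  4       287.50       260.4608     1,041.8432
  5       287.50       254.1081     1,270.5405
  6       287.50       247.9103     1,487.4621
  7       287.50       241.8638     1,693.0463
  8       287.50       235.9646     1,887.7171
  9       287.50       230.2094     2,071.8846
  10   10,287.50     8,036.5786    80,365.7856
  Σ                 10,328.2024    91,446.9776
P = 10,328.2024; Macaulay duration = 91,446.9776 / 10,328.2024 = 8.85410 half-year periods = 4.42705 years.
Modified duration = D_Mac / (1 + y) = 4.42705 / 1.025 = 4.31908 years.

4.32 years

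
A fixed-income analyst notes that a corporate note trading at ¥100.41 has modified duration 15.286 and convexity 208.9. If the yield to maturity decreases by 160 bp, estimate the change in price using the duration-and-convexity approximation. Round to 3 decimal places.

Duration effect: -D_mod·Δy = -15.286 × (-0.016) = +0.244576
Convexity effect: ½·C·(Δy)² = 0.5 × 208.9 × (-0.016)² = +0.0267392
ΔP/P ≈ +0.244576 + 0.0267392 = +0.2713152
ΔP ≈ 100.41 × (+0.2713152) = +27.242759232.

+¥27.243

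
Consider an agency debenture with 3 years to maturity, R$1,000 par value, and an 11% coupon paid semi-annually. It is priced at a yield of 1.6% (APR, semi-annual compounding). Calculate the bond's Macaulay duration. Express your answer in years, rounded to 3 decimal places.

2.682 years

Periodic yield y = 0.008. Discount each cash flow and weight by its period:
  t   CF        PV=CF/(1+0.008)^t    t·PV
  1        55.00        54.5635        54.5635
  2        55.00        54.1304       108.2609
  3        55.00        53.7008       161.1025
  4        55.00        53.2746       213.0986
  5        55.00        52.8518       264.2591
  6     1,055.00     1,005.7482     6,034.4892
  Σ                  1,274.2695     6,835.7739
Price P = Σ PV = 1,274.2695.
Macaulay duration = Σ(t·PV) / P = 6,835.7739 / 1,274.2695 = 5.36446 half-year periods.
In years: 5.36446 / 2 = 2.68223 years.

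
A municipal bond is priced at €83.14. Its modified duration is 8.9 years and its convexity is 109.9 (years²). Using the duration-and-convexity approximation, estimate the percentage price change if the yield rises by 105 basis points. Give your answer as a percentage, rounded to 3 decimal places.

Duration effect: -D_mod·Δy = -8.9 × (+0.0105) = -0.093450
Convexity effect: ½·C·(Δy)² = 0.5 × 109.9 × (0.0105)² = +0.0060582375
ΔP/P ≈ -0.093450 + 0.0060582375 = -0.0873917625
= -8.73917625%.

-8.739%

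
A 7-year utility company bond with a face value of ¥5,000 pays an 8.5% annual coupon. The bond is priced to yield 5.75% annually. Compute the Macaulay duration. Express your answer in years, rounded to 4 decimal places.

5.6639 years

Periodic yield y = 0.0575. Discount each cash flow and weight by its year:
  t   CF        PV=CF/(1+0.0575)^t    t·PV
  1       425.00       401.8913       401.8913
  2       425.00       380.0390       760.0780
  3       425.00       359.3750     1,078.1249
  4       425.00       339.8345     1,359.3379
  5       425.00       321.3565     1,606.7824
  6       425.00       303.8832     1,823.2991
  7     5,425.00     3,668.0657    25,676.4602
  Σ                  5,774.4451    32,705.9736
Price P = Σ PV = 5,774.4451.
Macaulay duration = Σ(t·PV) / P = 32,705.9736 / 5,774.4451 = 5.66392 years.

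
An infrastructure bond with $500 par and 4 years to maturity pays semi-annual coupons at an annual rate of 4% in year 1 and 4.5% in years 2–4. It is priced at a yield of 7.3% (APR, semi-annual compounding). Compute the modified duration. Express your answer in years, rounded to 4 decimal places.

3.5717 years

Periodic yield y = 0.0365. First find Macaulay duration:
  t   CF        PV=CF/(1+0.0365)^t    t·PV
  1        10.00         9.6479         9.6479
  2        10.00         9.3081        18.6162
  3        11.25        10.1029        30.3086
  4        11.25         9.7471        38.9884
  5        11.25         9.4039        47.0193
  6        11.25         9.0727        54.4362
  7        11.25         8.7532        61.2725
  8       511.25       383.7769     3,070.2155
  Σ                    449.8126     3,330.5045
P = 449.8126; Macaulay duration = 3,330.5045 / 449.8126 = 7.40420 half-year periods = 3.70210 years.
Modified duration = D_Mac / (1 + y) = 3.70210 / 1.0365 = 3.57173 years.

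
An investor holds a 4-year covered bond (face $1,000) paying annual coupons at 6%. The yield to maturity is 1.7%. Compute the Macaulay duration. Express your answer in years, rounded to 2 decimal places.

3.70 years

Periodic yield y = 0.017. Discount each cash flow and weight by its year:
  t   CF        PV=CF/(1+0.017)^t    t·PV
  1        60.00        58.9971        58.9971
  2        60.00        58.0109       116.0217
  3        60.00        57.0412       171.1235
  4     1,060.00       990.8823     3,963.5290
  Σ                  1,164.9313     4,309.6713
Price P = Σ PV = 1,164.9313.
Macaulay duration = Σ(t·PV) / P = 4,309.6713 / 1,164.9313 = 3.69951 years.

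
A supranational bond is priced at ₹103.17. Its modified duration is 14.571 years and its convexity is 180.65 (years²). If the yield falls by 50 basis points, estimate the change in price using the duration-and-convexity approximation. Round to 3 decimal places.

+₹7.749

Duration effect: -D_mod·Δy = -14.571 × (-0.005) = +0.072855
Convexity effect: ½·C·(Δy)² = 0.5 × 180.65 × (-0.005)² = +0.002258125
ΔP/P ≈ +0.072855 + 0.002258125 = +0.075113125
ΔP ≈ 103.17 × (+0.075113125) = +7.74942110625.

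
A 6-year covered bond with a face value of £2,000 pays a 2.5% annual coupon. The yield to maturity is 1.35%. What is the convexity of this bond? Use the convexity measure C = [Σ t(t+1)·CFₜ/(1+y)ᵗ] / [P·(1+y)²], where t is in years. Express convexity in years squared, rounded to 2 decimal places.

37.80

With y = 0.0135:
  t   CF        PV=CF/(1+0.0135)^t    t·PV        t(t+1)·PV
  1        50.00        49.3340        49.3340          98.6680
  2        50.00        48.6769        97.3537         292.0611
  3        50.00        48.0285       144.0854         576.3416
  4        50.00        47.3887       189.5549         947.7744
  5        50.00        46.7575       233.7875       1,402.7249
  6     2,050.00     1,891.5218    11,349.1306      79,443.9141
  Σ                  2,131.7073    12,063.2461      82,761.4841
P = 2,131.7073.
Convexity = Σ t(t+1)·PV / [P·(1+y)²] = 82,761.4841 / (2,131.7073 × 1.027182) = 37.79664.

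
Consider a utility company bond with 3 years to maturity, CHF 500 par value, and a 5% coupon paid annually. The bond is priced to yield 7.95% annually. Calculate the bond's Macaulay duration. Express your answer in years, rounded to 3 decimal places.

Periodic yield y = 0.0795. Discount each cash flow and weight by its year:
  t   CF        PV=CF/(1+0.0795)^t    t·PV
  1        25.00        23.1589        23.1589
  2        25.00        21.4533        42.9067
  3       525.00       417.3413     1,252.0239
  Σ                    461.9535     1,318.0894
Price P = Σ PV = 461.9535.
Macaulay duration = Σ(t·PV) / P = 1,318.0894 / 461.9535 = 2.85329 years.

2.853 years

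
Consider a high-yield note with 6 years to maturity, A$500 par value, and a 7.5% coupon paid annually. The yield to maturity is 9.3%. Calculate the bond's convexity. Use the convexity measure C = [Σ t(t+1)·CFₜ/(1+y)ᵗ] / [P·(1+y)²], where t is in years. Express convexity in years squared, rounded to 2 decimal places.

With y = 0.093:
  t   CF        PV=CF/(1+0.093)^t    t·PV        t(t+1)·PV
  1        37.50        34.3092        34.3092          68.6185
  2        37.50        31.3900        62.7799         188.3398
  3        37.50        28.7191        86.1573         344.6292
  4        37.50        26.2755       105.1019         525.5096
  5        37.50        24.0398       120.1989         721.1933
  6       537.50       315.2517     1,891.5105      13,240.5732
  Σ                    459.9853     2,300.0577      15,088.8636
P = 459.9853.
Convexity = Σ t(t+1)·PV / [P·(1+y)²] = 15,088.8636 / (459.9853 × 1.194649) = 27.45821.

27.46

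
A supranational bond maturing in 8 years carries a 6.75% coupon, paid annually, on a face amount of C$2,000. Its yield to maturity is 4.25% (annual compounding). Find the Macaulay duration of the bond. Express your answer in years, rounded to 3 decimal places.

6.566 years

Periodic yield y = 0.0425. Discount each cash flow and weight by its year:
  t   CF        PV=CF/(1+0.0425)^t    t·PV
  1       135.00       129.4964       129.4964
  2       135.00       124.2172       248.4343
  3       135.00       119.1532       357.4595
  4       135.00       114.2956       457.1824
  5       135.00       109.6361       548.1803
  6       135.00       105.1665       630.9990
  7       135.00       100.8791       706.1539
  8     2,135.00     1,530.3451    12,242.7606
  Σ                  2,333.1891    15,320.6664
Price P = Σ PV = 2,333.1891.
Macaulay duration = Σ(t·PV) / P = 15,320.6664 / 2,333.1891 = 6.56641 years.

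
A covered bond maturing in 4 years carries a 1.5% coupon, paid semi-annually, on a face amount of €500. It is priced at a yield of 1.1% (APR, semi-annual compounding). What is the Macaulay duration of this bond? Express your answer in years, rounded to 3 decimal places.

3.898 years

Periodic yield y = 0.0055. Discount each cash flow and weight by its period:
  t   CF        PV=CF/(1+0.0055)^t    t·PV
  1         3.75         3.7295         3.7295
  2         3.75         3.7091         7.4182
  3         3.75         3.6888        11.0664
  4         3.75         3.6686        14.6745
  5         3.75         3.6486        18.2428
  6         3.75         3.6286        21.7716
  7         3.75         3.6087        25.2612
  8       503.75       482.1237     3,856.9894
  Σ                    507.8056     3,959.1536
Price P = Σ PV = 507.8056.
Macaulay duration = Σ(t·PV) / P = 3,959.1536 / 507.8056 = 7.79659 half-year periods.
In years: 7.79659 / 2 = 3.89830 years.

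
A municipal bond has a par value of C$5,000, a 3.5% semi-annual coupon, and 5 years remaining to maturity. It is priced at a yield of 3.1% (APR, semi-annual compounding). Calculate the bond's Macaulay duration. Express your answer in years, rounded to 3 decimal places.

4.634 years

Periodic yield y = 0.0155. Discount each cash flow and weight by its period:
  t   CF        PV=CF/(1+0.0155)^t    t·PV
  1        87.50        86.1645        86.1645
  2        87.50        84.8493       169.6986
  3        87.50        83.5542       250.6626
  4        87.50        82.2789       329.1155
  5        87.50        81.0230       405.1151
  6        87.50        79.7863       478.7180
  7        87.50        78.5685       549.9796
  8        87.50        77.3693       618.9543
  9        87.50        76.1884       685.6954
  10    5,087.50     4,362.1957    43,621.9570
  Σ                  5,091.9780    47,196.0605
Price P = Σ PV = 5,091.9780.
Macaulay duration = Σ(t·PV) / P = 47,196.0605 / 5,091.9780 = 9.26871 half-year periods.
In years: 9.26871 / 2 = 4.63435 years.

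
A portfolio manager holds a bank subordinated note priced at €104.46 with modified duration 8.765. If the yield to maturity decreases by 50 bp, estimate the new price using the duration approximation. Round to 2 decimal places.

Duration approximation: ΔP/P ≈ -D_mod · Δy = -8.765 × (-0.005) = +0.043825.
New price ≈ 104.46 × (1 + 0.043825) = 109.0379595.

€109.04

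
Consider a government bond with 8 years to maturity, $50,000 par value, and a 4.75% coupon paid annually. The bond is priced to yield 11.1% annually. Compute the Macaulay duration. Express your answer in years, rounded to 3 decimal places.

6.539 years

Periodic yield y = 0.111. Discount each cash flow and weight by its year:
  t   CF        PV=CF/(1+0.111)^t    t·PV
  1     2,375.00     2,137.7138     2,137.7138
  2     2,375.00     1,924.1348     3,848.2696
  3     2,375.00     1,731.8945     5,195.6835
  4     2,375.00     1,558.8610     6,235.4438
  5     2,375.00     1,403.1152     7,015.5758
  6     2,375.00     1,262.9299     7,577.5797
  7     2,375.00     1,136.7506     7,957.2544
  8    52,375.00    22,563.7648   180,510.1186
  Σ                 33,719.1646   220,477.6392
Price P = Σ PV = 33,719.1646.
Macaulay duration = Σ(t·PV) / P = 220,477.6392 / 33,719.1646 = 6.53864 years.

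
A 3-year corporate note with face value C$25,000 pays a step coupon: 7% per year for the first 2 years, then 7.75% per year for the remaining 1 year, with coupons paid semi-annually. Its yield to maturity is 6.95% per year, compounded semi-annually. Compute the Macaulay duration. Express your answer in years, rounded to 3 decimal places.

2.758 years

Periodic yield y = 0.03475. Discount each cash flow and weight by its period:
  t   CF        PV=CF/(1+0.03475)^t    t·PV
  1       875.00       845.6149       845.6149
  2       875.00       817.2166     1,634.4332
  3       875.00       789.7720     2,369.3161
  4       875.00       763.2491     3,052.9965
  5       968.75       816.6473     4,083.2366
  6    25,968.75    21,156.2376   126,937.4254
  Σ                 25,188.7375   138,923.0226
Price P = Σ PV = 25,188.7375.
Macaulay duration = Σ(t·PV) / P = 138,923.0226 / 25,188.7375 = 5.51528 half-year periods.
In years: 5.51528 / 2 = 2.75764 years.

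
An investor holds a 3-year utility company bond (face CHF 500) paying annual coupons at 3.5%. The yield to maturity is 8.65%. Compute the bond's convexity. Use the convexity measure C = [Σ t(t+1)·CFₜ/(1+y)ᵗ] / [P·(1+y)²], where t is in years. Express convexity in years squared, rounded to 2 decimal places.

With y = 0.0865:
  t   CF        PV=CF/(1+0.0865)^t    t·PV        t(t+1)·PV
  1        17.50        16.1068        16.1068          32.2135
  2        17.50        14.8244        29.6489          88.9467
  3       517.50       403.4792     1,210.4376       4,841.7505
  Σ                    434.4104     1,256.1933       4,962.9108
P = 434.4104.
Convexity = Σ t(t+1)·PV / [P·(1+y)²] = 4,962.9108 / (434.4104 × 1.180482) = 9.67780.

9.68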